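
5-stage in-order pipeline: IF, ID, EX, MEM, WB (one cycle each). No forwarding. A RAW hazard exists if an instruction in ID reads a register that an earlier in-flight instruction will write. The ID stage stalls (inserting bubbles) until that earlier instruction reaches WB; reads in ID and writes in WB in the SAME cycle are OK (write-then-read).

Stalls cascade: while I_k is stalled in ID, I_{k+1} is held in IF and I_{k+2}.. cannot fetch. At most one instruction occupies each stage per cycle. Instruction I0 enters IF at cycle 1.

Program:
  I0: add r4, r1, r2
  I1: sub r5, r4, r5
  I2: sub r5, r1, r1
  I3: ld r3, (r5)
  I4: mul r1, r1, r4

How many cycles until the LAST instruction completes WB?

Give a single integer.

I0 add r4 <- r1,r2: IF@1 ID@2 stall=0 (-) EX@3 MEM@4 WB@5
I1 sub r5 <- r4,r5: IF@2 ID@3 stall=2 (RAW on I0.r4 (WB@5)) EX@6 MEM@7 WB@8
I2 sub r5 <- r1,r1: IF@3 ID@6 stall=0 (-) EX@7 MEM@8 WB@9
I3 ld r3 <- r5: IF@6 ID@7 stall=2 (RAW on I2.r5 (WB@9)) EX@10 MEM@11 WB@12
I4 mul r1 <- r1,r4: IF@7 ID@10 stall=0 (-) EX@11 MEM@12 WB@13

Answer: 13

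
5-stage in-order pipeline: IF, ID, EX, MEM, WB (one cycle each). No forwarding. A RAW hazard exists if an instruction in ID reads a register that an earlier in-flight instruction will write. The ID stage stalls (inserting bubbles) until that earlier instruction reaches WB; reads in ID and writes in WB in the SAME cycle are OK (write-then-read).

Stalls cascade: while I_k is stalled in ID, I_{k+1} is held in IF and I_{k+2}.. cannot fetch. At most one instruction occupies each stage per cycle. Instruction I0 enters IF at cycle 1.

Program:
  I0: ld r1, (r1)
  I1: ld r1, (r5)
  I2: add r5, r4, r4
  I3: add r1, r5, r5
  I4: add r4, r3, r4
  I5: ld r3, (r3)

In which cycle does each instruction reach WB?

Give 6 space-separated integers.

Answer: 5 6 7 10 11 12

Derivation:
I0 ld r1 <- r1: IF@1 ID@2 stall=0 (-) EX@3 MEM@4 WB@5
I1 ld r1 <- r5: IF@2 ID@3 stall=0 (-) EX@4 MEM@5 WB@6
I2 add r5 <- r4,r4: IF@3 ID@4 stall=0 (-) EX@5 MEM@6 WB@7
I3 add r1 <- r5,r5: IF@4 ID@5 stall=2 (RAW on I2.r5 (WB@7)) EX@8 MEM@9 WB@10
I4 add r4 <- r3,r4: IF@5 ID@8 stall=0 (-) EX@9 MEM@10 WB@11
I5 ld r3 <- r3: IF@8 ID@9 stall=0 (-) EX@10 MEM@11 WB@12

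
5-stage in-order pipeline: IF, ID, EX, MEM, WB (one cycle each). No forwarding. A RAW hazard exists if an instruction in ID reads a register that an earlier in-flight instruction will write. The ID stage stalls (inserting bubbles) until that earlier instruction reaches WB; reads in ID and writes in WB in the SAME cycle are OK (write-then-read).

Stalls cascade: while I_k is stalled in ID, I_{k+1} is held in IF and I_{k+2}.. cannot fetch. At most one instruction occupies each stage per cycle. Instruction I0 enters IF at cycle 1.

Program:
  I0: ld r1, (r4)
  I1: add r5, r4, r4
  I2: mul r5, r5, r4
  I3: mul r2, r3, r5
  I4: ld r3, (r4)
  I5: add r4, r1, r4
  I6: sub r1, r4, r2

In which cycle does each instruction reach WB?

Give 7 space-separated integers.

I0 ld r1 <- r4: IF@1 ID@2 stall=0 (-) EX@3 MEM@4 WB@5
I1 add r5 <- r4,r4: IF@2 ID@3 stall=0 (-) EX@4 MEM@5 WB@6
I2 mul r5 <- r5,r4: IF@3 ID@4 stall=2 (RAW on I1.r5 (WB@6)) EX@7 MEM@8 WB@9
I3 mul r2 <- r3,r5: IF@4 ID@7 stall=2 (RAW on I2.r5 (WB@9)) EX@10 MEM@11 WB@12
I4 ld r3 <- r4: IF@7 ID@10 stall=0 (-) EX@11 MEM@12 WB@13
I5 add r4 <- r1,r4: IF@10 ID@11 stall=0 (-) EX@12 MEM@13 WB@14
I6 sub r1 <- r4,r2: IF@11 ID@12 stall=2 (RAW on I5.r4 (WB@14)) EX@15 MEM@16 WB@17

Answer: 5 6 9 12 13 14 17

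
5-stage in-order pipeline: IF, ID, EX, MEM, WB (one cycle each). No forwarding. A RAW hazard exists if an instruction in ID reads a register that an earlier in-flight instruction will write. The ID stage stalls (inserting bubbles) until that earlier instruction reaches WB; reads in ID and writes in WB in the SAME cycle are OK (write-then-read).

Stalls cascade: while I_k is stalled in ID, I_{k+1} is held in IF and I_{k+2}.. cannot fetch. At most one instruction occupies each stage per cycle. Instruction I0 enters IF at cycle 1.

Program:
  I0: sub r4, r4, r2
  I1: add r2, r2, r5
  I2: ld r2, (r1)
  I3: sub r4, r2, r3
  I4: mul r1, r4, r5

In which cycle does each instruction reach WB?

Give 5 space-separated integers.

I0 sub r4 <- r4,r2: IF@1 ID@2 stall=0 (-) EX@3 MEM@4 WB@5
I1 add r2 <- r2,r5: IF@2 ID@3 stall=0 (-) EX@4 MEM@5 WB@6
I2 ld r2 <- r1: IF@3 ID@4 stall=0 (-) EX@5 MEM@6 WB@7
I3 sub r4 <- r2,r3: IF@4 ID@5 stall=2 (RAW on I2.r2 (WB@7)) EX@8 MEM@9 WB@10
I4 mul r1 <- r4,r5: IF@5 ID@8 stall=2 (RAW on I3.r4 (WB@10)) EX@11 MEM@12 WB@13

Answer: 5 6 7 10 13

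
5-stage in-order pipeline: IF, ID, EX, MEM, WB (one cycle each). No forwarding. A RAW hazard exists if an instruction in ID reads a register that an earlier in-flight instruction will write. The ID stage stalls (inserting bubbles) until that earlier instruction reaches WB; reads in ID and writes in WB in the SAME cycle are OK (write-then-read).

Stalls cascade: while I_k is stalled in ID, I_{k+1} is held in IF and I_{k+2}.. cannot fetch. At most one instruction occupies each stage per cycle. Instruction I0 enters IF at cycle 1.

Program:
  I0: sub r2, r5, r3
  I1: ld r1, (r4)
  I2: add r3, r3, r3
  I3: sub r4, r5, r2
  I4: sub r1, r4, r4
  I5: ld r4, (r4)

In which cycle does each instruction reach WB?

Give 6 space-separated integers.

I0 sub r2 <- r5,r3: IF@1 ID@2 stall=0 (-) EX@3 MEM@4 WB@5
I1 ld r1 <- r4: IF@2 ID@3 stall=0 (-) EX@4 MEM@5 WB@6
I2 add r3 <- r3,r3: IF@3 ID@4 stall=0 (-) EX@5 MEM@6 WB@7
I3 sub r4 <- r5,r2: IF@4 ID@5 stall=0 (-) EX@6 MEM@7 WB@8
I4 sub r1 <- r4,r4: IF@5 ID@6 stall=2 (RAW on I3.r4 (WB@8)) EX@9 MEM@10 WB@11
I5 ld r4 <- r4: IF@6 ID@9 stall=0 (-) EX@10 MEM@11 WB@12

Answer: 5 6 7 8 11 12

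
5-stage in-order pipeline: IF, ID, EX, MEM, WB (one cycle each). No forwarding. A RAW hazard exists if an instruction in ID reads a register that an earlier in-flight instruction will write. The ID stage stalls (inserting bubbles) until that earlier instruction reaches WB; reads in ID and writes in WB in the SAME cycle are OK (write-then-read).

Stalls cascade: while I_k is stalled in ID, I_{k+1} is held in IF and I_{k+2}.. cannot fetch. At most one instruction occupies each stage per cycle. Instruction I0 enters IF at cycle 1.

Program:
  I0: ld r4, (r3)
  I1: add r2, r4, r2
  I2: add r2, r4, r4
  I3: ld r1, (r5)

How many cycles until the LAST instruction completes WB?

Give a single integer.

I0 ld r4 <- r3: IF@1 ID@2 stall=0 (-) EX@3 MEM@4 WB@5
I1 add r2 <- r4,r2: IF@2 ID@3 stall=2 (RAW on I0.r4 (WB@5)) EX@6 MEM@7 WB@8
I2 add r2 <- r4,r4: IF@3 ID@6 stall=0 (-) EX@7 MEM@8 WB@9
I3 ld r1 <- r5: IF@6 ID@7 stall=0 (-) EX@8 MEM@9 WB@10

Answer: 10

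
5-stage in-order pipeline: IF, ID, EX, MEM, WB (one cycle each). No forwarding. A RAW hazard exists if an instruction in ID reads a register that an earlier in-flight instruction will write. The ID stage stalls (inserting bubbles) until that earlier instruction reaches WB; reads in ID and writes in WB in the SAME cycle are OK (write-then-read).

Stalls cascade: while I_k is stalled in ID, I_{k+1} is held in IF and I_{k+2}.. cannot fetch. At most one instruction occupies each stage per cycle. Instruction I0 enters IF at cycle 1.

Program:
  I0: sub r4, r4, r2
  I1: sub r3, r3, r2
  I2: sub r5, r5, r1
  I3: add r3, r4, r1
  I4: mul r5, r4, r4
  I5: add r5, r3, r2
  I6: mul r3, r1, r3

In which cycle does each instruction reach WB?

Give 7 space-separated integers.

Answer: 5 6 7 8 9 11 12

Derivation:
I0 sub r4 <- r4,r2: IF@1 ID@2 stall=0 (-) EX@3 MEM@4 WB@5
I1 sub r3 <- r3,r2: IF@2 ID@3 stall=0 (-) EX@4 MEM@5 WB@6
I2 sub r5 <- r5,r1: IF@3 ID@4 stall=0 (-) EX@5 MEM@6 WB@7
I3 add r3 <- r4,r1: IF@4 ID@5 stall=0 (-) EX@6 MEM@7 WB@8
I4 mul r5 <- r4,r4: IF@5 ID@6 stall=0 (-) EX@7 MEM@8 WB@9
I5 add r5 <- r3,r2: IF@6 ID@7 stall=1 (RAW on I3.r3 (WB@8)) EX@9 MEM@10 WB@11
I6 mul r3 <- r1,r3: IF@7 ID@9 stall=0 (-) EX@10 MEM@11 WB@12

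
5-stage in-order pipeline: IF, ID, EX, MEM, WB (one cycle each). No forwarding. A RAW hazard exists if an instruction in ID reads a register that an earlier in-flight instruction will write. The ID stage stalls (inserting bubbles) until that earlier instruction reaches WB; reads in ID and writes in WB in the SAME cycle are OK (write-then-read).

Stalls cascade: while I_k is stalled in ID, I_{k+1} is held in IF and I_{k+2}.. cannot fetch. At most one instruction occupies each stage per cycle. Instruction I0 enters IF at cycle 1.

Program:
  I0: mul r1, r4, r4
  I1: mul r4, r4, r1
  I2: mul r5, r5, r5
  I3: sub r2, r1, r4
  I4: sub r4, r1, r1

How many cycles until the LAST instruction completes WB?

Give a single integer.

Answer: 12

Derivation:
I0 mul r1 <- r4,r4: IF@1 ID@2 stall=0 (-) EX@3 MEM@4 WB@5
I1 mul r4 <- r4,r1: IF@2 ID@3 stall=2 (RAW on I0.r1 (WB@5)) EX@6 MEM@7 WB@8
I2 mul r5 <- r5,r5: IF@3 ID@6 stall=0 (-) EX@7 MEM@8 WB@9
I3 sub r2 <- r1,r4: IF@6 ID@7 stall=1 (RAW on I1.r4 (WB@8)) EX@9 MEM@10 WB@11
I4 sub r4 <- r1,r1: IF@7 ID@9 stall=0 (-) EX@10 MEM@11 WB@12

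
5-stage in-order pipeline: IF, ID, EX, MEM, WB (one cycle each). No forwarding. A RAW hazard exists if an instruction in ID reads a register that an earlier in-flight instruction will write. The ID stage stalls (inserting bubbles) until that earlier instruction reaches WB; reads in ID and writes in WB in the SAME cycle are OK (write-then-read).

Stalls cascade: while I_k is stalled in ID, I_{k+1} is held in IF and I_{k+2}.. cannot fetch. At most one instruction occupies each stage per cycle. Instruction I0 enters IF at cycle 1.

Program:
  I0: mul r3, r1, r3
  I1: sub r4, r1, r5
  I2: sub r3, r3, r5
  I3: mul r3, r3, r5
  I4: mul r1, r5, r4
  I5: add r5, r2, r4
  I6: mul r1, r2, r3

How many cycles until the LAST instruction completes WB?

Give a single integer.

I0 mul r3 <- r1,r3: IF@1 ID@2 stall=0 (-) EX@3 MEM@4 WB@5
I1 sub r4 <- r1,r5: IF@2 ID@3 stall=0 (-) EX@4 MEM@5 WB@6
I2 sub r3 <- r3,r5: IF@3 ID@4 stall=1 (RAW on I0.r3 (WB@5)) EX@6 MEM@7 WB@8
I3 mul r3 <- r3,r5: IF@4 ID@6 stall=2 (RAW on I2.r3 (WB@8)) EX@9 MEM@10 WB@11
I4 mul r1 <- r5,r4: IF@6 ID@9 stall=0 (-) EX@10 MEM@11 WB@12
I5 add r5 <- r2,r4: IF@9 ID@10 stall=0 (-) EX@11 MEM@12 WB@13
I6 mul r1 <- r2,r3: IF@10 ID@11 stall=0 (-) EX@12 MEM@13 WB@14

Answer: 14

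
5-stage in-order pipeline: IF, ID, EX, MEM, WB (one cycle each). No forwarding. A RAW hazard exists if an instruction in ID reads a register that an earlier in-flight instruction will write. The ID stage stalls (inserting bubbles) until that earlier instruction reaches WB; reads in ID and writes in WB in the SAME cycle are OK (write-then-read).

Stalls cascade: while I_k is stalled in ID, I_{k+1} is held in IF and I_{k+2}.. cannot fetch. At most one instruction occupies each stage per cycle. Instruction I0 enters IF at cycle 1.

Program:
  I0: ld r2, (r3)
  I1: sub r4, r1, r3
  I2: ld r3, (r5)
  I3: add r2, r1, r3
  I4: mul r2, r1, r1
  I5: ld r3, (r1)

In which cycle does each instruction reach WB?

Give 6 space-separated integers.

I0 ld r2 <- r3: IF@1 ID@2 stall=0 (-) EX@3 MEM@4 WB@5
I1 sub r4 <- r1,r3: IF@2 ID@3 stall=0 (-) EX@4 MEM@5 WB@6
I2 ld r3 <- r5: IF@3 ID@4 stall=0 (-) EX@5 MEM@6 WB@7
I3 add r2 <- r1,r3: IF@4 ID@5 stall=2 (RAW on I2.r3 (WB@7)) EX@8 MEM@9 WB@10
I4 mul r2 <- r1,r1: IF@5 ID@8 stall=0 (-) EX@9 MEM@10 WB@11
I5 ld r3 <- r1: IF@8 ID@9 stall=0 (-) EX@10 MEM@11 WB@12

Answer: 5 6 7 10 11 12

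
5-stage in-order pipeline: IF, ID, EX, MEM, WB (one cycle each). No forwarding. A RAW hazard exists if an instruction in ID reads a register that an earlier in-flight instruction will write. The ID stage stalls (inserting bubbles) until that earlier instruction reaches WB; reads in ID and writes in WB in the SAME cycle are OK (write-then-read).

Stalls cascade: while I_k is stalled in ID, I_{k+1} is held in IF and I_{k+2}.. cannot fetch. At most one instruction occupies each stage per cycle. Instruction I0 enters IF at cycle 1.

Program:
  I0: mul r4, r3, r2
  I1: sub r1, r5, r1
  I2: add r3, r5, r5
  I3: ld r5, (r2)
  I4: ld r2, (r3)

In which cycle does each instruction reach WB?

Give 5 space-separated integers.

Answer: 5 6 7 8 10

Derivation:
I0 mul r4 <- r3,r2: IF@1 ID@2 stall=0 (-) EX@3 MEM@4 WB@5
I1 sub r1 <- r5,r1: IF@2 ID@3 stall=0 (-) EX@4 MEM@5 WB@6
I2 add r3 <- r5,r5: IF@3 ID@4 stall=0 (-) EX@5 MEM@6 WB@7
I3 ld r5 <- r2: IF@4 ID@5 stall=0 (-) EX@6 MEM@7 WB@8
I4 ld r2 <- r3: IF@5 ID@6 stall=1 (RAW on I2.r3 (WB@7)) EX@8 MEM@9 WB@10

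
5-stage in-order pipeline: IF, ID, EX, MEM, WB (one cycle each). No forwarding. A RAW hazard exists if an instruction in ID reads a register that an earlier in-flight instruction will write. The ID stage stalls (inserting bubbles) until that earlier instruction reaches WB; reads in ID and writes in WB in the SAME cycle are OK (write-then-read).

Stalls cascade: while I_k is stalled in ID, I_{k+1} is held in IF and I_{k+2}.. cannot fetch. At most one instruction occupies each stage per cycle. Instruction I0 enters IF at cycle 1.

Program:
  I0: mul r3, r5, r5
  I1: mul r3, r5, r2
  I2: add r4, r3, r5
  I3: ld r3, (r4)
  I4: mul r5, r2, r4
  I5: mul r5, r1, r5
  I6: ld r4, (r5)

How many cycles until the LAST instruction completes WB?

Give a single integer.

Answer: 19

Derivation:
I0 mul r3 <- r5,r5: IF@1 ID@2 stall=0 (-) EX@3 MEM@4 WB@5
I1 mul r3 <- r5,r2: IF@2 ID@3 stall=0 (-) EX@4 MEM@5 WB@6
I2 add r4 <- r3,r5: IF@3 ID@4 stall=2 (RAW on I1.r3 (WB@6)) EX@7 MEM@8 WB@9
I3 ld r3 <- r4: IF@4 ID@7 stall=2 (RAW on I2.r4 (WB@9)) EX@10 MEM@11 WB@12
I4 mul r5 <- r2,r4: IF@7 ID@10 stall=0 (-) EX@11 MEM@12 WB@13
I5 mul r5 <- r1,r5: IF@10 ID@11 stall=2 (RAW on I4.r5 (WB@13)) EX@14 MEM@15 WB@16
I6 ld r4 <- r5: IF@11 ID@14 stall=2 (RAW on I5.r5 (WB@16)) EX@17 MEM@18 WB@19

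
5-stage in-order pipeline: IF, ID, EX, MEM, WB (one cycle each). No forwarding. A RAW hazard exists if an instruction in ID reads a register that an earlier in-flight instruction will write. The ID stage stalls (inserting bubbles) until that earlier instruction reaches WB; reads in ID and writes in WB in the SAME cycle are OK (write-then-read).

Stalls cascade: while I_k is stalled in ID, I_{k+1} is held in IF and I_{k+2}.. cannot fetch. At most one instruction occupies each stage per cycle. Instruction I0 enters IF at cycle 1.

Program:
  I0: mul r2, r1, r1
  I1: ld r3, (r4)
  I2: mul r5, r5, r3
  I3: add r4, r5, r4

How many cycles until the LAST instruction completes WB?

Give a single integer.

I0 mul r2 <- r1,r1: IF@1 ID@2 stall=0 (-) EX@3 MEM@4 WB@5
I1 ld r3 <- r4: IF@2 ID@3 stall=0 (-) EX@4 MEM@5 WB@6
I2 mul r5 <- r5,r3: IF@3 ID@4 stall=2 (RAW on I1.r3 (WB@6)) EX@7 MEM@8 WB@9
I3 add r4 <- r5,r4: IF@4 ID@7 stall=2 (RAW on I2.r5 (WB@9)) EX@10 MEM@11 WB@12

Answer: 12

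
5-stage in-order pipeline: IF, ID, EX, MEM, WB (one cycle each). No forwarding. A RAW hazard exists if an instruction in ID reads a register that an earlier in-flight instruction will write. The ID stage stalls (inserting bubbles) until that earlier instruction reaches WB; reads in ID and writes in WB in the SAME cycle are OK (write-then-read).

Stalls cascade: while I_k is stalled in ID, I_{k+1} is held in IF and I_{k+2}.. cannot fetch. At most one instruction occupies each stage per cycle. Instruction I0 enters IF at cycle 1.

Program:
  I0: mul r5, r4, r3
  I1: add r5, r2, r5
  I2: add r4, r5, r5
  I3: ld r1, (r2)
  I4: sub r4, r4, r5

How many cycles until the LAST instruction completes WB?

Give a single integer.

Answer: 14

Derivation:
I0 mul r5 <- r4,r3: IF@1 ID@2 stall=0 (-) EX@3 MEM@4 WB@5
I1 add r5 <- r2,r5: IF@2 ID@3 stall=2 (RAW on I0.r5 (WB@5)) EX@6 MEM@7 WB@8
I2 add r4 <- r5,r5: IF@3 ID@6 stall=2 (RAW on I1.r5 (WB@8)) EX@9 MEM@10 WB@11
I3 ld r1 <- r2: IF@6 ID@9 stall=0 (-) EX@10 MEM@11 WB@12
I4 sub r4 <- r4,r5: IF@9 ID@10 stall=1 (RAW on I2.r4 (WB@11)) EX@12 MEM@13 WB@14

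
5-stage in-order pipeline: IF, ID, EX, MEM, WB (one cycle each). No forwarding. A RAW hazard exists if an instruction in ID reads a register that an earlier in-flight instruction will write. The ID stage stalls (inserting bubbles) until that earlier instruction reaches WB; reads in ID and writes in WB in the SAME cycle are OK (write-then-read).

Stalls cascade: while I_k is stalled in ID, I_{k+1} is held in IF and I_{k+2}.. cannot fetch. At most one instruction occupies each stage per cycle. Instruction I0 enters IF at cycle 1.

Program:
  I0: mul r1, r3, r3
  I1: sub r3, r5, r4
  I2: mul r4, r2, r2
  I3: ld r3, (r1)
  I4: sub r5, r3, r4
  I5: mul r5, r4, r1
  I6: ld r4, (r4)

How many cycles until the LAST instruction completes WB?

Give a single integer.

Answer: 13

Derivation:
I0 mul r1 <- r3,r3: IF@1 ID@2 stall=0 (-) EX@3 MEM@4 WB@5
I1 sub r3 <- r5,r4: IF@2 ID@3 stall=0 (-) EX@4 MEM@5 WB@6
I2 mul r4 <- r2,r2: IF@3 ID@4 stall=0 (-) EX@5 MEM@6 WB@7
I3 ld r3 <- r1: IF@4 ID@5 stall=0 (-) EX@6 MEM@7 WB@8
I4 sub r5 <- r3,r4: IF@5 ID@6 stall=2 (RAW on I3.r3 (WB@8)) EX@9 MEM@10 WB@11
I5 mul r5 <- r4,r1: IF@6 ID@9 stall=0 (-) EX@10 MEM@11 WB@12
I6 ld r4 <- r4: IF@9 ID@10 stall=0 (-) EX@11 MEM@12 WB@13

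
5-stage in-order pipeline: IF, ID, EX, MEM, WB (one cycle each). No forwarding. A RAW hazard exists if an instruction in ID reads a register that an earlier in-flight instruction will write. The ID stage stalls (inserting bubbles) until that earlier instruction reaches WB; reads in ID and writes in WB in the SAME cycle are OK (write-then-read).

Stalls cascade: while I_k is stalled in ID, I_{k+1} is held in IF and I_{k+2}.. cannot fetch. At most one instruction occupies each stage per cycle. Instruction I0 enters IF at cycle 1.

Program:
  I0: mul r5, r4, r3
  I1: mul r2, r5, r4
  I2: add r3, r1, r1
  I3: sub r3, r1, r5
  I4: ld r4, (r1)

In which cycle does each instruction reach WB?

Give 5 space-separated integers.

Answer: 5 8 9 10 11

Derivation:
I0 mul r5 <- r4,r3: IF@1 ID@2 stall=0 (-) EX@3 MEM@4 WB@5
I1 mul r2 <- r5,r4: IF@2 ID@3 stall=2 (RAW on I0.r5 (WB@5)) EX@6 MEM@7 WB@8
I2 add r3 <- r1,r1: IF@3 ID@6 stall=0 (-) EX@7 MEM@8 WB@9
I3 sub r3 <- r1,r5: IF@6 ID@7 stall=0 (-) EX@8 MEM@9 WB@10
I4 ld r4 <- r1: IF@7 ID@8 stall=0 (-) EX@9 MEM@10 WB@11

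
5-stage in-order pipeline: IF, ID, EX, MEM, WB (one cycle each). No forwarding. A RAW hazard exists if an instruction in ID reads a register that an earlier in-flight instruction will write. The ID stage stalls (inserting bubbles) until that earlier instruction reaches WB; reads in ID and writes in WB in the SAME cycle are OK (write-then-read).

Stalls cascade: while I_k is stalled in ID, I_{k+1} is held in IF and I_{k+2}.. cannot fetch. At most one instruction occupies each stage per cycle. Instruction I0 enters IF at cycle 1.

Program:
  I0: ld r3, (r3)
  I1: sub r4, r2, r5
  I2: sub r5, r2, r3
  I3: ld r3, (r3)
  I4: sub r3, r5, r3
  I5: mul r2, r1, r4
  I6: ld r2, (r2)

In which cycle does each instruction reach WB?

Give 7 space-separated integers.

I0 ld r3 <- r3: IF@1 ID@2 stall=0 (-) EX@3 MEM@4 WB@5
I1 sub r4 <- r2,r5: IF@2 ID@3 stall=0 (-) EX@4 MEM@5 WB@6
I2 sub r5 <- r2,r3: IF@3 ID@4 stall=1 (RAW on I0.r3 (WB@5)) EX@6 MEM@7 WB@8
I3 ld r3 <- r3: IF@4 ID@6 stall=0 (-) EX@7 MEM@8 WB@9
I4 sub r3 <- r5,r3: IF@6 ID@7 stall=2 (RAW on I3.r3 (WB@9)) EX@10 MEM@11 WB@12
I5 mul r2 <- r1,r4: IF@7 ID@10 stall=0 (-) EX@11 MEM@12 WB@13
I6 ld r2 <- r2: IF@10 ID@11 stall=2 (RAW on I5.r2 (WB@13)) EX@14 MEM@15 WB@16

Answer: 5 6 8 9 12 13 16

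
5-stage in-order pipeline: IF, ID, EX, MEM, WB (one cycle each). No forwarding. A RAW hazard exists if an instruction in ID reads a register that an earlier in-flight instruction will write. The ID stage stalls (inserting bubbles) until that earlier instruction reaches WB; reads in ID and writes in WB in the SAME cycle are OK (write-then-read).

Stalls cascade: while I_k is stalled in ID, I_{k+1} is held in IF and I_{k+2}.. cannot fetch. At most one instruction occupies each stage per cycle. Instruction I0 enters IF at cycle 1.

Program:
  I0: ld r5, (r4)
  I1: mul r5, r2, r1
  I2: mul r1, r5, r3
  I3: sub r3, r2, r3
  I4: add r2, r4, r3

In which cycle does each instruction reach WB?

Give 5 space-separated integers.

I0 ld r5 <- r4: IF@1 ID@2 stall=0 (-) EX@3 MEM@4 WB@5
I1 mul r5 <- r2,r1: IF@2 ID@3 stall=0 (-) EX@4 MEM@5 WB@6
I2 mul r1 <- r5,r3: IF@3 ID@4 stall=2 (RAW on I1.r5 (WB@6)) EX@7 MEM@8 WB@9
I3 sub r3 <- r2,r3: IF@4 ID@7 stall=0 (-) EX@8 MEM@9 WB@10
I4 add r2 <- r4,r3: IF@7 ID@8 stall=2 (RAW on I3.r3 (WB@10)) EX@11 MEM@12 WB@13

Answer: 5 6 9 10 13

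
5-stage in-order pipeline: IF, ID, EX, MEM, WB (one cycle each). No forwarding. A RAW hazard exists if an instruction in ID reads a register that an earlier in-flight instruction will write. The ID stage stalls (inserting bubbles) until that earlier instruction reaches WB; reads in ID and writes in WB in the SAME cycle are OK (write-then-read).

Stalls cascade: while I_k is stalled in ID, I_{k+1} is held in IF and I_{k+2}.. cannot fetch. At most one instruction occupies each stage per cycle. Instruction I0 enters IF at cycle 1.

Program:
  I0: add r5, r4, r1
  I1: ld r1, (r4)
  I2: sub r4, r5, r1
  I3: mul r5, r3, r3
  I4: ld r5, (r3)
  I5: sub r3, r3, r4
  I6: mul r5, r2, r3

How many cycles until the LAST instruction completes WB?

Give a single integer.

Answer: 15

Derivation:
I0 add r5 <- r4,r1: IF@1 ID@2 stall=0 (-) EX@3 MEM@4 WB@5
I1 ld r1 <- r4: IF@2 ID@3 stall=0 (-) EX@4 MEM@5 WB@6
I2 sub r4 <- r5,r1: IF@3 ID@4 stall=2 (RAW on I1.r1 (WB@6)) EX@7 MEM@8 WB@9
I3 mul r5 <- r3,r3: IF@4 ID@7 stall=0 (-) EX@8 MEM@9 WB@10
I4 ld r5 <- r3: IF@7 ID@8 stall=0 (-) EX@9 MEM@10 WB@11
I5 sub r3 <- r3,r4: IF@8 ID@9 stall=0 (-) EX@10 MEM@11 WB@12
I6 mul r5 <- r2,r3: IF@9 ID@10 stall=2 (RAW on I5.r3 (WB@12)) EX@13 MEM@14 WB@15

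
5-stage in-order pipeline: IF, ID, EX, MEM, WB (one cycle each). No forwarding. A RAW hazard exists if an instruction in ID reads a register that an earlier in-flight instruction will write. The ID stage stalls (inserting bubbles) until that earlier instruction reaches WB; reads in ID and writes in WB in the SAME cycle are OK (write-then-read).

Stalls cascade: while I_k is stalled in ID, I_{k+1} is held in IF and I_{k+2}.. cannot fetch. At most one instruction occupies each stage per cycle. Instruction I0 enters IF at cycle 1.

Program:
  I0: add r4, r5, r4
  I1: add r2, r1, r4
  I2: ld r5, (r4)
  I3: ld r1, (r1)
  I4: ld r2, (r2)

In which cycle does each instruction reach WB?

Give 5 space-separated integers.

Answer: 5 8 9 10 11

Derivation:
I0 add r4 <- r5,r4: IF@1 ID@2 stall=0 (-) EX@3 MEM@4 WB@5
I1 add r2 <- r1,r4: IF@2 ID@3 stall=2 (RAW on I0.r4 (WB@5)) EX@6 MEM@7 WB@8
I2 ld r5 <- r4: IF@3 ID@6 stall=0 (-) EX@7 MEM@8 WB@9
I3 ld r1 <- r1: IF@6 ID@7 stall=0 (-) EX@8 MEM@9 WB@10
I4 ld r2 <- r2: IF@7 ID@8 stall=0 (-) EX@9 MEM@10 WB@11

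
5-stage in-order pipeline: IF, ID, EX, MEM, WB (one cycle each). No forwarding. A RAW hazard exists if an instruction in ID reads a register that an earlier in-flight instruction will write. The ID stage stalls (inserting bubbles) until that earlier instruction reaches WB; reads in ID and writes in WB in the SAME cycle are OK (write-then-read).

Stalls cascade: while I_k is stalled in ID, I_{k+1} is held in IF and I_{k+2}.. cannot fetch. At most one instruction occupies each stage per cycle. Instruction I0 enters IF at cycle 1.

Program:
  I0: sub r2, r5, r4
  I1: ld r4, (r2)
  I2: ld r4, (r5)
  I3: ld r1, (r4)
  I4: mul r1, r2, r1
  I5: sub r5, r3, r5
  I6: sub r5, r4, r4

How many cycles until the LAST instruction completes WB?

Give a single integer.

I0 sub r2 <- r5,r4: IF@1 ID@2 stall=0 (-) EX@3 MEM@4 WB@5
I1 ld r4 <- r2: IF@2 ID@3 stall=2 (RAW on I0.r2 (WB@5)) EX@6 MEM@7 WB@8
I2 ld r4 <- r5: IF@3 ID@6 stall=0 (-) EX@7 MEM@8 WB@9
I3 ld r1 <- r4: IF@6 ID@7 stall=2 (RAW on I2.r4 (WB@9)) EX@10 MEM@11 WB@12
I4 mul r1 <- r2,r1: IF@7 ID@10 stall=2 (RAW on I3.r1 (WB@12)) EX@13 MEM@14 WB@15
I5 sub r5 <- r3,r5: IF@10 ID@13 stall=0 (-) EX@14 MEM@15 WB@16
I6 sub r5 <- r4,r4: IF@13 ID@14 stall=0 (-) EX@15 MEM@16 WB@17

Answer: 17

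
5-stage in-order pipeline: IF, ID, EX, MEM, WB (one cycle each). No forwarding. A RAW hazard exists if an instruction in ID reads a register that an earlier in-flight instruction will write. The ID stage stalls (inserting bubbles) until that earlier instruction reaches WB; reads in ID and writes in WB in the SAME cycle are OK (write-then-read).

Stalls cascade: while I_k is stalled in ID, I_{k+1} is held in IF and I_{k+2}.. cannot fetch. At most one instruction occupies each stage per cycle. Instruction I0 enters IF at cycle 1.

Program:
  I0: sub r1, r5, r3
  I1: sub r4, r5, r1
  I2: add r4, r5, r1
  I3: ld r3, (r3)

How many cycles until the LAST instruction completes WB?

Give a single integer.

Answer: 10

Derivation:
I0 sub r1 <- r5,r3: IF@1 ID@2 stall=0 (-) EX@3 MEM@4 WB@5
I1 sub r4 <- r5,r1: IF@2 ID@3 stall=2 (RAW on I0.r1 (WB@5)) EX@6 MEM@7 WB@8
I2 add r4 <- r5,r1: IF@3 ID@6 stall=0 (-) EX@7 MEM@8 WB@9
I3 ld r3 <- r3: IF@6 ID@7 stall=0 (-) EX@8 MEM@9 WB@10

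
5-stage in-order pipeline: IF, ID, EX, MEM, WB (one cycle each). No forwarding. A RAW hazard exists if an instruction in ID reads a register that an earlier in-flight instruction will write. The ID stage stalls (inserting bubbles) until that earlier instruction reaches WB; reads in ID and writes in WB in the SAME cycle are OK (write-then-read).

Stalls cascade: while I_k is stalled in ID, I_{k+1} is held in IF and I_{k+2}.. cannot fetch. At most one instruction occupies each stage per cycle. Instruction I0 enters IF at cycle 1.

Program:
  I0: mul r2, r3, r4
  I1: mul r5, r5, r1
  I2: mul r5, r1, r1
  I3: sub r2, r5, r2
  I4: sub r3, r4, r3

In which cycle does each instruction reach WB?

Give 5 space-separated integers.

Answer: 5 6 7 10 11

Derivation:
I0 mul r2 <- r3,r4: IF@1 ID@2 stall=0 (-) EX@3 MEM@4 WB@5
I1 mul r5 <- r5,r1: IF@2 ID@3 stall=0 (-) EX@4 MEM@5 WB@6
I2 mul r5 <- r1,r1: IF@3 ID@4 stall=0 (-) EX@5 MEM@6 WB@7
I3 sub r2 <- r5,r2: IF@4 ID@5 stall=2 (RAW on I2.r5 (WB@7)) EX@8 MEM@9 WB@10
I4 sub r3 <- r4,r3: IF@5 ID@8 stall=0 (-) EX@9 MEM@10 WB@11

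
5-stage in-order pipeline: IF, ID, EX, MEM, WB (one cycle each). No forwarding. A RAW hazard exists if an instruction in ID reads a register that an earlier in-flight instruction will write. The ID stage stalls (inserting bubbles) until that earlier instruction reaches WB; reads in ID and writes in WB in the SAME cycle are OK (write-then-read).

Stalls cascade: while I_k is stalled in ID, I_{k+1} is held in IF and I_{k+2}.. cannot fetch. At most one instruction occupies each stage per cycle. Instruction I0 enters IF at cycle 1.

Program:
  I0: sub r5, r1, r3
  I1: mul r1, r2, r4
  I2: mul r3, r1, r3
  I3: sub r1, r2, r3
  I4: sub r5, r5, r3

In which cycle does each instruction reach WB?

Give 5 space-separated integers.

I0 sub r5 <- r1,r3: IF@1 ID@2 stall=0 (-) EX@3 MEM@4 WB@5
I1 mul r1 <- r2,r4: IF@2 ID@3 stall=0 (-) EX@4 MEM@5 WB@6
I2 mul r3 <- r1,r3: IF@3 ID@4 stall=2 (RAW on I1.r1 (WB@6)) EX@7 MEM@8 WB@9
I3 sub r1 <- r2,r3: IF@4 ID@7 stall=2 (RAW on I2.r3 (WB@9)) EX@10 MEM@11 WB@12
I4 sub r5 <- r5,r3: IF@7 ID@10 stall=0 (-) EX@11 MEM@12 WB@13

Answer: 5 6 9 12 13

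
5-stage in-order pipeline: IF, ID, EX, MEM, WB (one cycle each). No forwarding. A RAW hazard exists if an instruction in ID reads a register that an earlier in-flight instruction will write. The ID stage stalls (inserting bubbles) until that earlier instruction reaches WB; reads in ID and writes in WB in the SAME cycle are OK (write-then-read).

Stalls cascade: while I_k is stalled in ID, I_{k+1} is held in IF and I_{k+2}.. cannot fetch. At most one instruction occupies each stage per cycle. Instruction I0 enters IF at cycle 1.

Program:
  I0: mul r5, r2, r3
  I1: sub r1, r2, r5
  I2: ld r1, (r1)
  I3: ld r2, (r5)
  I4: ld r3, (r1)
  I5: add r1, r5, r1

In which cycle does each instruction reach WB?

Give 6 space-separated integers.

I0 mul r5 <- r2,r3: IF@1 ID@2 stall=0 (-) EX@3 MEM@4 WB@5
I1 sub r1 <- r2,r5: IF@2 ID@3 stall=2 (RAW on I0.r5 (WB@5)) EX@6 MEM@7 WB@8
I2 ld r1 <- r1: IF@3 ID@6 stall=2 (RAW on I1.r1 (WB@8)) EX@9 MEM@10 WB@11
I3 ld r2 <- r5: IF@6 ID@9 stall=0 (-) EX@10 MEM@11 WB@12
I4 ld r3 <- r1: IF@9 ID@10 stall=1 (RAW on I2.r1 (WB@11)) EX@12 MEM@13 WB@14
I5 add r1 <- r5,r1: IF@10 ID@12 stall=0 (-) EX@13 MEM@14 WB@15

Answer: 5 8 11 12 14 15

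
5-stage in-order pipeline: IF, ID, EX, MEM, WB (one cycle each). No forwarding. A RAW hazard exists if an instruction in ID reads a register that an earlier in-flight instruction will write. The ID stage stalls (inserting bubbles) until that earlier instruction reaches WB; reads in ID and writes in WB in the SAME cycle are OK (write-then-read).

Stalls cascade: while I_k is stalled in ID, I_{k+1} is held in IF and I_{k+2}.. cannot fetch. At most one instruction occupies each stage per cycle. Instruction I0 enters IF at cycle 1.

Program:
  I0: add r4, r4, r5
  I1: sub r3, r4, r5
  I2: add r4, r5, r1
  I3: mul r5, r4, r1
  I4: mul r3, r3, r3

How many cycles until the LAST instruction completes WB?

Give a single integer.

I0 add r4 <- r4,r5: IF@1 ID@2 stall=0 (-) EX@3 MEM@4 WB@5
I1 sub r3 <- r4,r5: IF@2 ID@3 stall=2 (RAW on I0.r4 (WB@5)) EX@6 MEM@7 WB@8
I2 add r4 <- r5,r1: IF@3 ID@6 stall=0 (-) EX@7 MEM@8 WB@9
I3 mul r5 <- r4,r1: IF@6 ID@7 stall=2 (RAW on I2.r4 (WB@9)) EX@10 MEM@11 WB@12
I4 mul r3 <- r3,r3: IF@7 ID@10 stall=0 (-) EX@11 MEM@12 WB@13

Answer: 13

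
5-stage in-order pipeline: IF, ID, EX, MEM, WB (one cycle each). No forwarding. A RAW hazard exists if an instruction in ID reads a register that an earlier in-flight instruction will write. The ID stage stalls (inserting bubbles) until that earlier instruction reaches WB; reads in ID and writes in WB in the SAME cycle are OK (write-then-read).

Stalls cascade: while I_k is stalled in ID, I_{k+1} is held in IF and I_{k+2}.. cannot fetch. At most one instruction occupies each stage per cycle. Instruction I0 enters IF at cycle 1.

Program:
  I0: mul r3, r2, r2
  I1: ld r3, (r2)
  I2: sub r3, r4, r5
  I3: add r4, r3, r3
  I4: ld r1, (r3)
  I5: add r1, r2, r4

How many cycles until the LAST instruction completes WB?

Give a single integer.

I0 mul r3 <- r2,r2: IF@1 ID@2 stall=0 (-) EX@3 MEM@4 WB@5
I1 ld r3 <- r2: IF@2 ID@3 stall=0 (-) EX@4 MEM@5 WB@6
I2 sub r3 <- r4,r5: IF@3 ID@4 stall=0 (-) EX@5 MEM@6 WB@7
I3 add r4 <- r3,r3: IF@4 ID@5 stall=2 (RAW on I2.r3 (WB@7)) EX@8 MEM@9 WB@10
I4 ld r1 <- r3: IF@5 ID@8 stall=0 (-) EX@9 MEM@10 WB@11
I5 add r1 <- r2,r4: IF@8 ID@9 stall=1 (RAW on I3.r4 (WB@10)) EX@11 MEM@12 WB@13

Answer: 13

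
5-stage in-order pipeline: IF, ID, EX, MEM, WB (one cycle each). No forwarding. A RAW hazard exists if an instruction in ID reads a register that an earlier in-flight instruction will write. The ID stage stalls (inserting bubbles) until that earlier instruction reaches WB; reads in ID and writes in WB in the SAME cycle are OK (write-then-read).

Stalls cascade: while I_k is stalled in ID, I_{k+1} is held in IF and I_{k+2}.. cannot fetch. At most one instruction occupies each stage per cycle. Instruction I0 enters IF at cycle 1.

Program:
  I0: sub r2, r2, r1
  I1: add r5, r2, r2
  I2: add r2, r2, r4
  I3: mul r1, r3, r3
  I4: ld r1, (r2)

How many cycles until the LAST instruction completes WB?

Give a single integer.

I0 sub r2 <- r2,r1: IF@1 ID@2 stall=0 (-) EX@3 MEM@4 WB@5
I1 add r5 <- r2,r2: IF@2 ID@3 stall=2 (RAW on I0.r2 (WB@5)) EX@6 MEM@7 WB@8
I2 add r2 <- r2,r4: IF@3 ID@6 stall=0 (-) EX@7 MEM@8 WB@9
I3 mul r1 <- r3,r3: IF@6 ID@7 stall=0 (-) EX@8 MEM@9 WB@10
I4 ld r1 <- r2: IF@7 ID@8 stall=1 (RAW on I2.r2 (WB@9)) EX@10 MEM@11 WB@12

Answer: 12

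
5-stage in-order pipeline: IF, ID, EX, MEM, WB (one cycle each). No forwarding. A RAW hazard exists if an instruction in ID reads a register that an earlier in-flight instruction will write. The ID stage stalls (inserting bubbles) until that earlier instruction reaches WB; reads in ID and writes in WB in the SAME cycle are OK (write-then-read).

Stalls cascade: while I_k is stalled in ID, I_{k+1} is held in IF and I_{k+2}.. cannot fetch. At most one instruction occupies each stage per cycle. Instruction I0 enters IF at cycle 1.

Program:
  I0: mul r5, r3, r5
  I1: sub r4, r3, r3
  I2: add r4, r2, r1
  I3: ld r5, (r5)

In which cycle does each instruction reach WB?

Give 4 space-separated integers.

I0 mul r5 <- r3,r5: IF@1 ID@2 stall=0 (-) EX@3 MEM@4 WB@5
I1 sub r4 <- r3,r3: IF@2 ID@3 stall=0 (-) EX@4 MEM@5 WB@6
I2 add r4 <- r2,r1: IF@3 ID@4 stall=0 (-) EX@5 MEM@6 WB@7
I3 ld r5 <- r5: IF@4 ID@5 stall=0 (-) EX@6 MEM@7 WB@8

Answer: 5 6 7 8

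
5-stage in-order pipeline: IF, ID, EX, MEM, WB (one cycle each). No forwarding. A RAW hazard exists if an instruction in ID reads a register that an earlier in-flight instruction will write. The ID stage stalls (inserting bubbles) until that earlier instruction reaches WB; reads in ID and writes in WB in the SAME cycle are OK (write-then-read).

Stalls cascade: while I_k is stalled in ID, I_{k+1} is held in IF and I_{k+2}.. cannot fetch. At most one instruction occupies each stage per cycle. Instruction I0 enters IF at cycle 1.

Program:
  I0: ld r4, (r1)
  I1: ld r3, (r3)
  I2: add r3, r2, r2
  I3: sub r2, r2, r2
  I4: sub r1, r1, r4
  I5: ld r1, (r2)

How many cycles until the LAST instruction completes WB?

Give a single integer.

Answer: 11

Derivation:
I0 ld r4 <- r1: IF@1 ID@2 stall=0 (-) EX@3 MEM@4 WB@5
I1 ld r3 <- r3: IF@2 ID@3 stall=0 (-) EX@4 MEM@5 WB@6
I2 add r3 <- r2,r2: IF@3 ID@4 stall=0 (-) EX@5 MEM@6 WB@7
I3 sub r2 <- r2,r2: IF@4 ID@5 stall=0 (-) EX@6 MEM@7 WB@8
I4 sub r1 <- r1,r4: IF@5 ID@6 stall=0 (-) EX@7 MEM@8 WB@9
I5 ld r1 <- r2: IF@6 ID@7 stall=1 (RAW on I3.r2 (WB@8)) EX@9 MEM@10 WB@11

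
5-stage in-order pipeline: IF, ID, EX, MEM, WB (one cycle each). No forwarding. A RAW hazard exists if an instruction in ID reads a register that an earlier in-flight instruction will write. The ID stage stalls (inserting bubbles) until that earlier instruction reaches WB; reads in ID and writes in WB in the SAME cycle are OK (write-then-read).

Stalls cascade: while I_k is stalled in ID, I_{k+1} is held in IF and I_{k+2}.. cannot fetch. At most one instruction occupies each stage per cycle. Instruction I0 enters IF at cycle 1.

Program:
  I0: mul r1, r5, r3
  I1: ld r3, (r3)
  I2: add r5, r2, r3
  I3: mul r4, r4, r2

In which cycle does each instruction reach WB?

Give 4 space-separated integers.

I0 mul r1 <- r5,r3: IF@1 ID@2 stall=0 (-) EX@3 MEM@4 WB@5
I1 ld r3 <- r3: IF@2 ID@3 stall=0 (-) EX@4 MEM@5 WB@6
I2 add r5 <- r2,r3: IF@3 ID@4 stall=2 (RAW on I1.r3 (WB@6)) EX@7 MEM@8 WB@9
I3 mul r4 <- r4,r2: IF@4 ID@7 stall=0 (-) EX@8 MEM@9 WB@10

Answer: 5 6 9 10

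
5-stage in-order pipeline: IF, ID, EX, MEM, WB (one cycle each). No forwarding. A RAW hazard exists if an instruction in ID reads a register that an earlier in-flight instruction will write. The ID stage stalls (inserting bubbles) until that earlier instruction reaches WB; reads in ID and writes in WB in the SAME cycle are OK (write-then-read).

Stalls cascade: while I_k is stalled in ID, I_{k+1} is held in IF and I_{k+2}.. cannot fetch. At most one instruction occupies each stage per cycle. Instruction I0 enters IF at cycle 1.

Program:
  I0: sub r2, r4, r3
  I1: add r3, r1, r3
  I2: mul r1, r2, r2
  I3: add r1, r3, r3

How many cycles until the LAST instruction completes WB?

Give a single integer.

Answer: 9

Derivation:
I0 sub r2 <- r4,r3: IF@1 ID@2 stall=0 (-) EX@3 MEM@4 WB@5
I1 add r3 <- r1,r3: IF@2 ID@3 stall=0 (-) EX@4 MEM@5 WB@6
I2 mul r1 <- r2,r2: IF@3 ID@4 stall=1 (RAW on I0.r2 (WB@5)) EX@6 MEM@7 WB@8
I3 add r1 <- r3,r3: IF@4 ID@6 stall=0 (-) EX@7 MEM@8 WB@9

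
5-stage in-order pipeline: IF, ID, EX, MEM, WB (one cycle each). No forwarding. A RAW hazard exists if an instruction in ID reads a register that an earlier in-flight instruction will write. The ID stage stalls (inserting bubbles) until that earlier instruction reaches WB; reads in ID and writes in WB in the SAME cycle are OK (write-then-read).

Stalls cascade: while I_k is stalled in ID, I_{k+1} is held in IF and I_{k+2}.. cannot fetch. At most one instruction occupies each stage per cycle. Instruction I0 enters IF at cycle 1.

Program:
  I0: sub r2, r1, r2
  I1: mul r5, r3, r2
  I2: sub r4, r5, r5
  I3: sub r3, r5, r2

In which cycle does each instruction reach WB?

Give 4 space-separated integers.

I0 sub r2 <- r1,r2: IF@1 ID@2 stall=0 (-) EX@3 MEM@4 WB@5
I1 mul r5 <- r3,r2: IF@2 ID@3 stall=2 (RAW on I0.r2 (WB@5)) EX@6 MEM@7 WB@8
I2 sub r4 <- r5,r5: IF@3 ID@6 stall=2 (RAW on I1.r5 (WB@8)) EX@9 MEM@10 WB@11
I3 sub r3 <- r5,r2: IF@6 ID@9 stall=0 (-) EX@10 MEM@11 WB@12

Answer: 5 8 11 12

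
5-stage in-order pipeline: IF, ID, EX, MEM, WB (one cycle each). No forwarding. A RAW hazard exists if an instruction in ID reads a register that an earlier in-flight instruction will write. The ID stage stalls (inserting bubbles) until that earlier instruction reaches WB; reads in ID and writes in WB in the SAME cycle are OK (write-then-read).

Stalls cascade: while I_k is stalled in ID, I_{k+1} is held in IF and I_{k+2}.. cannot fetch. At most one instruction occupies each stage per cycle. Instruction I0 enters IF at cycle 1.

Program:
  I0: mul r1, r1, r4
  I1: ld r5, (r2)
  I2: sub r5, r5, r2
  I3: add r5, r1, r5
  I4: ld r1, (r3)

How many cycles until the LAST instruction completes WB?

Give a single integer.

Answer: 13

Derivation:
I0 mul r1 <- r1,r4: IF@1 ID@2 stall=0 (-) EX@3 MEM@4 WB@5
I1 ld r5 <- r2: IF@2 ID@3 stall=0 (-) EX@4 MEM@5 WB@6
I2 sub r5 <- r5,r2: IF@3 ID@4 stall=2 (RAW on I1.r5 (WB@6)) EX@7 MEM@8 WB@9
I3 add r5 <- r1,r5: IF@4 ID@7 stall=2 (RAW on I2.r5 (WB@9)) EX@10 MEM@11 WB@12
I4 ld r1 <- r3: IF@7 ID@10 stall=0 (-) EX@11 MEM@12 WB@13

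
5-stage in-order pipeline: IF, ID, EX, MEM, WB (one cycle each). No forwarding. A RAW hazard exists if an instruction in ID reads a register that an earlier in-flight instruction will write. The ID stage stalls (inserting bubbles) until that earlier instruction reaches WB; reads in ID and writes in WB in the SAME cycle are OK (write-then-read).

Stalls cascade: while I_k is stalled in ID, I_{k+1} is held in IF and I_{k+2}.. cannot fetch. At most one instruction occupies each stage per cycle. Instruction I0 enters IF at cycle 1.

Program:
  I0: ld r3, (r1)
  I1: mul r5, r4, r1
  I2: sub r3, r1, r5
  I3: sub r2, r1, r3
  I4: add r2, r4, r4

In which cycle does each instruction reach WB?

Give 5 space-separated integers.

I0 ld r3 <- r1: IF@1 ID@2 stall=0 (-) EX@3 MEM@4 WB@5
I1 mul r5 <- r4,r1: IF@2 ID@3 stall=0 (-) EX@4 MEM@5 WB@6
I2 sub r3 <- r1,r5: IF@3 ID@4 stall=2 (RAW on I1.r5 (WB@6)) EX@7 MEM@8 WB@9
I3 sub r2 <- r1,r3: IF@4 ID@7 stall=2 (RAW on I2.r3 (WB@9)) EX@10 MEM@11 WB@12
I4 add r2 <- r4,r4: IF@7 ID@10 stall=0 (-) EX@11 MEM@12 WB@13

Answer: 5 6 9 12 13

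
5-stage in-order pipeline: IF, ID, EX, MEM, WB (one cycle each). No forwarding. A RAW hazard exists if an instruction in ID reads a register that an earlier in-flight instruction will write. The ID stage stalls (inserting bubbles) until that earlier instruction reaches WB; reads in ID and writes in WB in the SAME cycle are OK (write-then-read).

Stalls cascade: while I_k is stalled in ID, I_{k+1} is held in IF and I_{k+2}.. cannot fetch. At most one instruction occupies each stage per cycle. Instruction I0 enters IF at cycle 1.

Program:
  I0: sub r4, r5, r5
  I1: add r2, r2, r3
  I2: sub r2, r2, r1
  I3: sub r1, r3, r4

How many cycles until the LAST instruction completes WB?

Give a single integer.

Answer: 10

Derivation:
I0 sub r4 <- r5,r5: IF@1 ID@2 stall=0 (-) EX@3 MEM@4 WB@5
I1 add r2 <- r2,r3: IF@2 ID@3 stall=0 (-) EX@4 MEM@5 WB@6
I2 sub r2 <- r2,r1: IF@3 ID@4 stall=2 (RAW on I1.r2 (WB@6)) EX@7 MEM@8 WB@9
I3 sub r1 <- r3,r4: IF@4 ID@7 stall=0 (-) EX@8 MEM@9 WB@10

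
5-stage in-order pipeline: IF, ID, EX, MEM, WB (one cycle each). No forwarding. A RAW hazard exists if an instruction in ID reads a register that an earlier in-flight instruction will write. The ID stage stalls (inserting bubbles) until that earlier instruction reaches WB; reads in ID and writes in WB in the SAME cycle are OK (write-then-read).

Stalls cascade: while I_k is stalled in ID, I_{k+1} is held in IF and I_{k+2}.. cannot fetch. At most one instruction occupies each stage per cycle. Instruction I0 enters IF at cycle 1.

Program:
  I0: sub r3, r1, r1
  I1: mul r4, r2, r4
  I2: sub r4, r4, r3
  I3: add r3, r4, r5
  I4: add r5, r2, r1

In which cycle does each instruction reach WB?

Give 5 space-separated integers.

I0 sub r3 <- r1,r1: IF@1 ID@2 stall=0 (-) EX@3 MEM@4 WB@5
I1 mul r4 <- r2,r4: IF@2 ID@3 stall=0 (-) EX@4 MEM@5 WB@6
I2 sub r4 <- r4,r3: IF@3 ID@4 stall=2 (RAW on I1.r4 (WB@6)) EX@7 MEM@8 WB@9
I3 add r3 <- r4,r5: IF@4 ID@7 stall=2 (RAW on I2.r4 (WB@9)) EX@10 MEM@11 WB@12
I4 add r5 <- r2,r1: IF@7 ID@10 stall=0 (-) EX@11 MEM@12 WB@13

Answer: 5 6 9 12 13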